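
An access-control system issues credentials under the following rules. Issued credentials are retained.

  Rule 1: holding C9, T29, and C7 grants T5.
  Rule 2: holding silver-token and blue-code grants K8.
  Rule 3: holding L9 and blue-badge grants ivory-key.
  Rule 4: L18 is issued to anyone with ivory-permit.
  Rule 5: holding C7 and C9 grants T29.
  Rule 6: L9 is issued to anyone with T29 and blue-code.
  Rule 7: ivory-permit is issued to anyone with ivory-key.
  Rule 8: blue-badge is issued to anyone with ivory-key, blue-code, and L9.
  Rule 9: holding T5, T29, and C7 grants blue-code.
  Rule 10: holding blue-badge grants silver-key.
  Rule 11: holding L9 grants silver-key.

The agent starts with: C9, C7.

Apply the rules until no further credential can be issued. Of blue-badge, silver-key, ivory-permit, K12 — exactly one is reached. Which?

Holding C7 and C9 grants T29 (Rule 5).
Holding C9, T29, and C7 grants T5 (Rule 1).
Holding T5, T29, and C7 grants blue-code (Rule 9).
Holding T29 and blue-code grants L9 (Rule 6).
Holding L9 grants silver-key (Rule 11).
ivory-permit would need ivory-key (Rule 7), but ivory-key is never granted. No rule produces K12, and it is not given. blue-badge would need ivory-key, blue-code, and L9 (Rule 8), but ivory-key is never granted.

silver-key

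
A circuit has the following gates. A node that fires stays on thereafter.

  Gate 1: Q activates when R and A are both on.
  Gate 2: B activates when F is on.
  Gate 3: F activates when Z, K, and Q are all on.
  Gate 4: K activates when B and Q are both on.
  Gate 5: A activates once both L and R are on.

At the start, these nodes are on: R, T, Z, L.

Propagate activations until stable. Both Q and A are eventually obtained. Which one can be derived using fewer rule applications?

A: L and R are on, so A activates (Gate 5). [1 rule application]
Q: L and R are on, so A activates (Gate 5). Gate 1: R and A on → Q on. [2 rule applications]
A needs fewer.

A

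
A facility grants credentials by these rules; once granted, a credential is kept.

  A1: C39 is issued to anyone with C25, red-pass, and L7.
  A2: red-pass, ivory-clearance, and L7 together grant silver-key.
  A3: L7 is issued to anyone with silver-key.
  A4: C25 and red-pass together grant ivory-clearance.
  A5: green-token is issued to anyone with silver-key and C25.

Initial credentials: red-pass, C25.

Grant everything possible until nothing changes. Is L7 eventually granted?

L7 would need silver-key (A3), but silver-key is never granted.

No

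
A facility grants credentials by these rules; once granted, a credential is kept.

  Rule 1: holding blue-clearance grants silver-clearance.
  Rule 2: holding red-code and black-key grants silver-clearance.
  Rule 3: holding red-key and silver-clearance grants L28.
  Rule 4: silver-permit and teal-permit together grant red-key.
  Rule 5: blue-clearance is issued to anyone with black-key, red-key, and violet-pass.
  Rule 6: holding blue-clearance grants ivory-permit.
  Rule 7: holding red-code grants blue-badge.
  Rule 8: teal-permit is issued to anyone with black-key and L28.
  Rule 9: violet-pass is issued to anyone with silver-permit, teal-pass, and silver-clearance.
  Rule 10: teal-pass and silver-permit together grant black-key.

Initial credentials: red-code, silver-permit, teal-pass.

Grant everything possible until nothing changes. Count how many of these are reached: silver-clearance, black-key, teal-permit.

Holding teal-pass and silver-permit grants black-key (Rule 10).
Holding red-code and black-key grants silver-clearance (Rule 2).
silver-clearance: reached.
black-key: reached.
teal-permit would need black-key and L28 (Rule 8), but L28 is never granted.
Reached: silver-clearance and black-key — 2 of the 3.

2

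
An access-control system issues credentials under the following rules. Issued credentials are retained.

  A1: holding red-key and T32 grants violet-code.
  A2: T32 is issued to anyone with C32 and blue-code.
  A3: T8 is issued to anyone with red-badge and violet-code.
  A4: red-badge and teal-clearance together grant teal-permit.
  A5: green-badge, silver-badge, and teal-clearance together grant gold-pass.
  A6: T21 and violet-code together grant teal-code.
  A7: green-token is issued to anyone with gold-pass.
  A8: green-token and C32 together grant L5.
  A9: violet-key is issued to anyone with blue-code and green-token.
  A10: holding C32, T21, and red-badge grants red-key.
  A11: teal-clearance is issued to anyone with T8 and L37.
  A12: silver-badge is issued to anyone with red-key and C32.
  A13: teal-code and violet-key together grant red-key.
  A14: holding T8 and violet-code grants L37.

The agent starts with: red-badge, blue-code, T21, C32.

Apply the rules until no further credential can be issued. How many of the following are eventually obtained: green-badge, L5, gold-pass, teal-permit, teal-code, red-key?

Holding C32, T21, and red-badge grants red-key (A10).
Holding C32 and blue-code grants T32 (A2).
Holding red-key and T32 grants violet-code (A1).
Holding T21 and violet-code grants teal-code (A6).
Holding red-badge and violet-code grants T8 (A3).
Holding T8 and violet-code grants L37 (A14).
Holding T8 and L37 grants teal-clearance (A11).
Holding red-badge and teal-clearance grants teal-permit (A4).
No rule produces green-badge, and it is not given.
L5 would need green-token and C32 (A8), but green-token is never granted.
gold-pass would need green-badge, silver-badge, and teal-clearance (A5), but green-badge is never granted.
teal-permit: reached.
teal-code: reached.
red-key: reached.
Reached: teal-permit, teal-code, and red-key — 3 of the 6.

3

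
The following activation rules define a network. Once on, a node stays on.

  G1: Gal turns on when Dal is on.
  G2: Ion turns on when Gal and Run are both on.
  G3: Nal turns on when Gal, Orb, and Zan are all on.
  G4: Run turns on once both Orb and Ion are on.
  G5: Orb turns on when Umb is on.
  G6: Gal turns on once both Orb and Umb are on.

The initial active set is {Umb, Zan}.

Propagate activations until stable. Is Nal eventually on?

Yes

Umb is on, so Orb turns on (G5).
Orb and Umb are on, so Gal turns on (G6).
Gal, Orb, and Zan are on, so Nal turns on (G3).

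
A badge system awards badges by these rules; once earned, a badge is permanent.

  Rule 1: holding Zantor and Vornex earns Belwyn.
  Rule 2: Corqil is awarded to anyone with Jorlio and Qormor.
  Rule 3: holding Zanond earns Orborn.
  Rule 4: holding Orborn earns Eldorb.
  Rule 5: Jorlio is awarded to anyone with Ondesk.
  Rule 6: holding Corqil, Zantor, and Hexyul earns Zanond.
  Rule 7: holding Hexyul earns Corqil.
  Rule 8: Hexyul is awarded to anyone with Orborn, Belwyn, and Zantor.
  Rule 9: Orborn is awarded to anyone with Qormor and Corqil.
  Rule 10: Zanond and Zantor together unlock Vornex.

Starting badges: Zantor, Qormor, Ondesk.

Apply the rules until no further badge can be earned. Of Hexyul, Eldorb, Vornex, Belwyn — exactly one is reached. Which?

Eldorb

With Ondesk, Jorlio is earned (Rule 5).
With Jorlio and Qormor, Corqil is earned (Rule 2).
With Qormor and Corqil, Orborn is earned (Rule 9).
With Orborn, Eldorb is earned (Rule 4).
Hexyul would need Orborn, Belwyn, and Zantor (Rule 8), but Belwyn is never earned. Belwyn would need Zantor and Vornex (Rule 1), but Vornex is never earned. Vornex would need Zanond and Zantor (Rule 10), but Zanond is never earned.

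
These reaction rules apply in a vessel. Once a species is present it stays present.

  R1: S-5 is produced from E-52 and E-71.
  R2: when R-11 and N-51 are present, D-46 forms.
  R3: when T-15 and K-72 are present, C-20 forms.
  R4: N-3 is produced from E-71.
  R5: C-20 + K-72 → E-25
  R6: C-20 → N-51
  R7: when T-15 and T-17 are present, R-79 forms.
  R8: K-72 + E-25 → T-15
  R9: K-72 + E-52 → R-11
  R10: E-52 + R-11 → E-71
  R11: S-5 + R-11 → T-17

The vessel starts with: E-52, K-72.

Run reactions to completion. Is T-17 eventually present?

Yes

K-72 and E-52 present → R-11 forms (R9).
E-52 and R-11 present → E-71 forms (R10).
E-52 and E-71 present → S-5 forms (R1).
S-5 and R-11 present → T-17 forms (R11).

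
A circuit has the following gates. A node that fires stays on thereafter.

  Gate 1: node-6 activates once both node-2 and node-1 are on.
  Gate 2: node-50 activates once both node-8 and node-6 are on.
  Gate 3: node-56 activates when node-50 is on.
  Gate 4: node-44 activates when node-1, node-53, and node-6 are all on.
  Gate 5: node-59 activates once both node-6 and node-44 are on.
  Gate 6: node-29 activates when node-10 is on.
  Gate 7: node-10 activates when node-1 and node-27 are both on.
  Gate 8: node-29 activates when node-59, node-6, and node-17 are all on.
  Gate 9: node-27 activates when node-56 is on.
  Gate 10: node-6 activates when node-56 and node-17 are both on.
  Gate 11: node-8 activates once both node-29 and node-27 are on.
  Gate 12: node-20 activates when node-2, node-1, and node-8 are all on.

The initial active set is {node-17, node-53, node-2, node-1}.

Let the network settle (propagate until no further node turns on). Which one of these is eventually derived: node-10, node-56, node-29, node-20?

node-29

node-2 and node-1 are on, so node-6 activates (Gate 1).
node-1, node-53, and node-6 are on, so node-44 activates (Gate 4).
Gate 5: node-6 and node-44 on → node-59 on.
Gate 8: node-59, node-6, and node-17 on → node-29 on.
node-10 would need node-1 and node-27 (Gate 7), but node-27 never turns on. node-56 would need node-50 (Gate 3), but node-50 never turns on. node-20 would need node-2, node-1, and node-8 (Gate 12), but node-8 never turns on.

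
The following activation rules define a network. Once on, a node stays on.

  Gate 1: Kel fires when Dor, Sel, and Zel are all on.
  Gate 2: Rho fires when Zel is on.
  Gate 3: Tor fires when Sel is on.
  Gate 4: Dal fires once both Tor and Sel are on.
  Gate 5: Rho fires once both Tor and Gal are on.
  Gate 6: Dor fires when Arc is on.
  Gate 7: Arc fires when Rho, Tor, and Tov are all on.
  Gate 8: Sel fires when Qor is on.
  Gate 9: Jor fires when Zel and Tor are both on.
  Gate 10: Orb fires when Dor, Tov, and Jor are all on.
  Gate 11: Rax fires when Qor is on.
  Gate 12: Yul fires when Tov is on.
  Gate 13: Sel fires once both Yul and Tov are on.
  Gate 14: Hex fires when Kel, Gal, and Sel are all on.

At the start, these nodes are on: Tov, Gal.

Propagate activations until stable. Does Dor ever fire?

Tov is on, so Yul fires (Gate 12).
Gate 13: Yul and Tov on → Sel on.
Gate 3: Sel on → Tor on.
Gate 5: Tor and Gal on → Rho on.
Rho, Tor, and Tov are on, so Arc fires (Gate 7).
Gate 6: Arc on → Dor on.

Yes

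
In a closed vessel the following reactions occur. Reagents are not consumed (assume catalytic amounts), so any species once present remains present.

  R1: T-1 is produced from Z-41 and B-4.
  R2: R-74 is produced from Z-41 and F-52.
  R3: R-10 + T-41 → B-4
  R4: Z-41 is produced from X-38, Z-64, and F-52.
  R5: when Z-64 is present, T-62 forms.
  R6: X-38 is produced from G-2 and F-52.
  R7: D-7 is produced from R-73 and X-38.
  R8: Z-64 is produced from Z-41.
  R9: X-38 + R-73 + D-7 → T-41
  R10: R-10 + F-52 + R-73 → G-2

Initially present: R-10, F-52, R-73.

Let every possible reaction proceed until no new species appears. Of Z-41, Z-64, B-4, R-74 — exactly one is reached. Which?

R-10, F-52, and R-73 present → G-2 forms (R10).
G-2 and F-52 present → X-38 forms (R6).
R-73 and X-38 present → D-7 forms (R7).
X-38, R-73, and D-7 present → T-41 forms (R9).
R-10 and T-41 present → B-4 forms (R3).
Z-64 would need Z-41 (R8), but Z-41 never forms. R-74 would need Z-41 and F-52 (R2), but Z-41 never forms. Z-41 would need X-38, Z-64, and F-52 (R4), but Z-64 never forms.

B-4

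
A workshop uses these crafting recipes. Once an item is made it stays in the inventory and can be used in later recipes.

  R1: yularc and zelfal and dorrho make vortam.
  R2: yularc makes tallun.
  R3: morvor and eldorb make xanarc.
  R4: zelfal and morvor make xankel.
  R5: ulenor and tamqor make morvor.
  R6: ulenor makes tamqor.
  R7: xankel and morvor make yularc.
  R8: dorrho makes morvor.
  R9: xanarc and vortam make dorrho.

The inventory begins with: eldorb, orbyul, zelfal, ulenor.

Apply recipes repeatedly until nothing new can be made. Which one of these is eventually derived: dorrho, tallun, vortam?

ulenor → tamqor (R6).
Using R5, ulenor and tamqor make morvor.
Using R4, zelfal and morvor make xankel.
Using R7, xankel and morvor make yularc.
yularc → tallun (R2).
dorrho would need xanarc and vortam (R9), but vortam is never obtained. vortam would need yularc, zelfal, and dorrho (R1), but dorrho is never obtained.

tallun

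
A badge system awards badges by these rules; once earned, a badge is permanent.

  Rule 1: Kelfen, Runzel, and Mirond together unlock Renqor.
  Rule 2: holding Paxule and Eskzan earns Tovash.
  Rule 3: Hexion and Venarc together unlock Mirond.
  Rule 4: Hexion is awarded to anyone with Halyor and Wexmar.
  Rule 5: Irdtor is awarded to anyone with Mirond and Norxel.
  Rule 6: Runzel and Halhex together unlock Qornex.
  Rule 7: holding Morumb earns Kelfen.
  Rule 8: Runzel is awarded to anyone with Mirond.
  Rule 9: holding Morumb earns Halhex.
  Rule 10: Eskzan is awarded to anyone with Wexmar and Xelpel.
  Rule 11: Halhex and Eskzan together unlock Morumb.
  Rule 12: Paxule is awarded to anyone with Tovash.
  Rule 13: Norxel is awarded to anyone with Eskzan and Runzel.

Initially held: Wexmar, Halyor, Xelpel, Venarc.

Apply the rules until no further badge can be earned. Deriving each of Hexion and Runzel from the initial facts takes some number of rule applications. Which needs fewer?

Hexion

Hexion: With Halyor and Wexmar, Hexion is earned (Rule 4). [1 rule application]
Runzel: With Halyor and Wexmar, Hexion is earned (Rule 4). With Hexion and Venarc, Mirond is earned (Rule 3). With Mirond, Runzel is earned (Rule 8). [3 rule applications]
Hexion needs fewer.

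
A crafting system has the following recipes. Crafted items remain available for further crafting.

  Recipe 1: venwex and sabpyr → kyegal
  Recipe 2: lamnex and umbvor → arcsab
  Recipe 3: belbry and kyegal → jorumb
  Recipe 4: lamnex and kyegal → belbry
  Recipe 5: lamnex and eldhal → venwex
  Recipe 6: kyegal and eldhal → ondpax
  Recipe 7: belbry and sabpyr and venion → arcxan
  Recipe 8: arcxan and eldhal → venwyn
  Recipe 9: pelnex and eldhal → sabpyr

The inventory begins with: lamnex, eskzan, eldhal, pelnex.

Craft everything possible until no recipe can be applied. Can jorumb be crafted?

Using Recipe 5, lamnex and eldhal make venwex.
Using Recipe 9, pelnex and eldhal make sabpyr.
venwex and sabpyr → kyegal (Recipe 1).
Using Recipe 4, lamnex and kyegal make belbry.
Using Recipe 3, belbry and kyegal make jorumb.

Yes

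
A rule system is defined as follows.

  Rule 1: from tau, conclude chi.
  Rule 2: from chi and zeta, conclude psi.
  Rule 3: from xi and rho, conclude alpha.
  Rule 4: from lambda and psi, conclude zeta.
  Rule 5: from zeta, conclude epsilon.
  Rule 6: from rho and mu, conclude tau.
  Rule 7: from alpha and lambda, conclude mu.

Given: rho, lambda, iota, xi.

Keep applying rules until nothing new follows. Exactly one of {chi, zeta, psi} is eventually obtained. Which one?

From xi and rho, Rule 3 gives alpha.
alpha and lambda hold, so mu follows (Rule 7).
From rho and mu, Rule 6 gives tau.
tau holds, so chi follows (Rule 1).
zeta would need lambda and psi (Rule 4), but psi is never established. psi would need chi and zeta (Rule 2), but zeta is never established.

chi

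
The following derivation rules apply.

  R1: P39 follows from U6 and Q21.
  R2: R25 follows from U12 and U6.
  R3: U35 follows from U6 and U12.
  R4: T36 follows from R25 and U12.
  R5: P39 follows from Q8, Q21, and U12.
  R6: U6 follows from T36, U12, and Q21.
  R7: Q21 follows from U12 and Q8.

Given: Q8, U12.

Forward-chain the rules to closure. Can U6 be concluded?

No

U6 would need T36, U12, and Q21 (R6), but T36 is never established.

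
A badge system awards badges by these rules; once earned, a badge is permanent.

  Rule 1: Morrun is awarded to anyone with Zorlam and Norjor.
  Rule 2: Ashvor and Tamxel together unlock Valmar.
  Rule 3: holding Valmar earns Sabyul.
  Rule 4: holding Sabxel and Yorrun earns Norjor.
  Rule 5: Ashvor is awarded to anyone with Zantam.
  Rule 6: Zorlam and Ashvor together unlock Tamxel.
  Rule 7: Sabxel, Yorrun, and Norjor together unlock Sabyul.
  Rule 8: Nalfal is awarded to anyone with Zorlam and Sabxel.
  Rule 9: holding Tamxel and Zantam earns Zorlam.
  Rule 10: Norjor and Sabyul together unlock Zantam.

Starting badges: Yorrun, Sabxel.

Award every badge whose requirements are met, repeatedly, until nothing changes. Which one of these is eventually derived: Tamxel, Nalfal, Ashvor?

Ashvor

With Sabxel and Yorrun, Norjor is earned (Rule 4).
With Sabxel, Yorrun, and Norjor, Sabyul is earned (Rule 7).
With Norjor and Sabyul, Zantam is earned (Rule 10).
With Zantam, Ashvor is earned (Rule 5).
Nalfal would need Zorlam and Sabxel (Rule 8), but Zorlam is never earned. Tamxel would need Zorlam and Ashvor (Rule 6), but Zorlam is never earned.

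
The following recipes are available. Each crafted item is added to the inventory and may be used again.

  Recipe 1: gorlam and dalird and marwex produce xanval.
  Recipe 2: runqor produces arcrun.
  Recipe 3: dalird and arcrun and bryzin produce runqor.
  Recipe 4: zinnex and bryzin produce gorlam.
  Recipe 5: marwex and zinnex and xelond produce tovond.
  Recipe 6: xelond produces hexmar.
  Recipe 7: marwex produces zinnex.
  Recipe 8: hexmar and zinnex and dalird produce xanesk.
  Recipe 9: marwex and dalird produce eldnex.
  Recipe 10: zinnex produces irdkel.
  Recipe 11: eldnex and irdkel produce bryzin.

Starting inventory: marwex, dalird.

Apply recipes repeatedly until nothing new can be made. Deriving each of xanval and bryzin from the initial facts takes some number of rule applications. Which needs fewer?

bryzin: marwex → zinnex (Recipe 7). Using Recipe 9, marwex and dalird make eldnex. Using Recipe 10, zinnex makes irdkel. eldnex and irdkel → bryzin (Recipe 11). [4 rule applications]
xanval: Using Recipe 7, marwex makes zinnex. Using Recipe 9, marwex and dalird make eldnex. zinnex → irdkel (Recipe 10). eldnex and irdkel → bryzin (Recipe 11). Using Recipe 4, zinnex and bryzin make gorlam. gorlam and dalird and marwex → xanval (Recipe 1). [6 rule applications]
bryzin needs fewer.

bryzin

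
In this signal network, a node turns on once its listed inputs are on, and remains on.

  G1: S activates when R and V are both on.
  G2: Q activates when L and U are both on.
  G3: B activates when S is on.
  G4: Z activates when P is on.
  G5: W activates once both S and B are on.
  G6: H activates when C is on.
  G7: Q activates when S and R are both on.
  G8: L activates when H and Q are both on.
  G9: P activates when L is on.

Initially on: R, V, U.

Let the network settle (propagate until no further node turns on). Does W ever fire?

Yes

G1: R and V on → S on.
G3: S on → B on.
S and B are on, so W activates (G5).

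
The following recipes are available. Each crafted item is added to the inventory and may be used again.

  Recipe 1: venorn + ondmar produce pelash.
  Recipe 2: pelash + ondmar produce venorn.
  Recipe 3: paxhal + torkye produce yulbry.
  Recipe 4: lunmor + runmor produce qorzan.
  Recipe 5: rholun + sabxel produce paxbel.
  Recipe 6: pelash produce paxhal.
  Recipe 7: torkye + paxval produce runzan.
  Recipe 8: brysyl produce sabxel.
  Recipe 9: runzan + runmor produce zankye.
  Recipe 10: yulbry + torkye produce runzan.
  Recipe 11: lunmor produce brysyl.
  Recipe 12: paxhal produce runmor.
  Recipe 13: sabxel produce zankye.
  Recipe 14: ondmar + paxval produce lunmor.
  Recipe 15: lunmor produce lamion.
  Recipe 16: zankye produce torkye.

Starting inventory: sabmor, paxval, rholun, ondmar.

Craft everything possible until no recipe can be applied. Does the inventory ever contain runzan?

Using Recipe 14, ondmar and paxval make lunmor.
lunmor → brysyl (Recipe 11).
brysyl → sabxel (Recipe 8).
sabxel → zankye (Recipe 13).
Using Recipe 16, zankye makes torkye.
torkye + paxval → runzan (Recipe 7).

Yes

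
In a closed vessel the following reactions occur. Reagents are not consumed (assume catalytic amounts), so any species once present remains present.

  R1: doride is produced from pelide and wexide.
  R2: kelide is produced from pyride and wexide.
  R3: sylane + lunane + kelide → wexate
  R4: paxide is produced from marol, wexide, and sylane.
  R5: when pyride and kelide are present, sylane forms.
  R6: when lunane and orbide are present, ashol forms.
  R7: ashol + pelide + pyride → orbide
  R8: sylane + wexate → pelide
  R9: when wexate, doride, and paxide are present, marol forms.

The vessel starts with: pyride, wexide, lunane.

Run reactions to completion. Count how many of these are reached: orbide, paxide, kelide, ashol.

pyride and wexide present → kelide forms (R2).
orbide would need ashol, pelide, and pyride (R7), but ashol never forms.
paxide would need marol, wexide, and sylane (R4), but marol never forms.
kelide: reached.
ashol would need lunane and orbide (R6), but orbide never forms.
Reached: kelide — 1 of the 4.

1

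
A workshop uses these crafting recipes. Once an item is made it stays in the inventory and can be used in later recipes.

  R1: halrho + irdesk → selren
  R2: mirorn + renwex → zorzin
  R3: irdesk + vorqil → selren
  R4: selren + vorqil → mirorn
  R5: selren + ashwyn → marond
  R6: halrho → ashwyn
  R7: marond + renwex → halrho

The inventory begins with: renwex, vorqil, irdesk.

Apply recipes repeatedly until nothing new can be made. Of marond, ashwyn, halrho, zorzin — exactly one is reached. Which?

Using R3, irdesk and vorqil make selren.
Using R4, selren and vorqil make mirorn.
mirorn + renwex → zorzin (R2).
marond would need selren and ashwyn (R5), but ashwyn is never obtained. halrho would need marond and renwex (R7), but marond is never obtained. ashwyn would need halrho (R6), but halrho is never obtained.

zorzin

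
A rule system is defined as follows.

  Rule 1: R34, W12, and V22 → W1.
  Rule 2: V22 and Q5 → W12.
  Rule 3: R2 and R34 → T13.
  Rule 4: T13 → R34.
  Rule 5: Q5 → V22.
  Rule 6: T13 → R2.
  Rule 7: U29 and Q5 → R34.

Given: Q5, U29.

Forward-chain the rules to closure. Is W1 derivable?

Yes

U29 and Q5 hold, so R34 follows (Rule 7).
Q5 holds, so V22 follows (Rule 5).
V22 and Q5 hold, so W12 follows (Rule 2).
R34, W12, and V22 hold, so W1 follows (Rule 1).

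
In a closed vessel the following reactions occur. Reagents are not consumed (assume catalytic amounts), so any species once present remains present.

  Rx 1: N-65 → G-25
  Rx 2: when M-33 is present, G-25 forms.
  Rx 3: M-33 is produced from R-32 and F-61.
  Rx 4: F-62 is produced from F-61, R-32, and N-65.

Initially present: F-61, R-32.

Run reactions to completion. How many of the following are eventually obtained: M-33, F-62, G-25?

2

R-32 and F-61 present → M-33 forms (Rx 3).
M-33 present → G-25 forms (Rx 2).
M-33: reached.
F-62 would need F-61, R-32, and N-65 (Rx 4), but N-65 never forms.
G-25: reached.
Reached: M-33 and G-25 — 2 of the 3.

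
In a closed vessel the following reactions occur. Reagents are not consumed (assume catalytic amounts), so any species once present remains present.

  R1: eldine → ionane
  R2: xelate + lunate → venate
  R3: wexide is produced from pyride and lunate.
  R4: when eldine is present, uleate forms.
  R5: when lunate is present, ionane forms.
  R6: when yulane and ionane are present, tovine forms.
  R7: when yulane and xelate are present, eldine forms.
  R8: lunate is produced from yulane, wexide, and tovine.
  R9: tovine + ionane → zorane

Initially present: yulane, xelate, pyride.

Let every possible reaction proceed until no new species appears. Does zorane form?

Yes

yulane and xelate present → eldine forms (R7).
eldine present → ionane forms (R1).
yulane and ionane present → tovine forms (R6).
tovine and ionane present → zorane forms (R9).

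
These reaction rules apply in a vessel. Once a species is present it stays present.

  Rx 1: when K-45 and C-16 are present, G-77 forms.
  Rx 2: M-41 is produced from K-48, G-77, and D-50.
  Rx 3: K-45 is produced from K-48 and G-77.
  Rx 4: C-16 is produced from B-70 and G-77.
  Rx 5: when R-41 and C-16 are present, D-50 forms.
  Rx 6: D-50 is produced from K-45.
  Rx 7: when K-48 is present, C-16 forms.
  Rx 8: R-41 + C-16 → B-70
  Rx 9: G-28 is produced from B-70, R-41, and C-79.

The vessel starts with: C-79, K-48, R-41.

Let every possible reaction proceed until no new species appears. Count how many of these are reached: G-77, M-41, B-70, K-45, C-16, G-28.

K-48 present → C-16 forms (Rx 7).
R-41 and C-16 present → B-70 forms (Rx 8).
B-70, R-41, and C-79 present → G-28 forms (Rx 9).
G-77 would need K-45 and C-16 (Rx 1), but K-45 never forms.
M-41 would need K-48, G-77, and D-50 (Rx 2), but G-77 never forms.
B-70: reached.
K-45 would need K-48 and G-77 (Rx 3), but G-77 never forms.
C-16: reached.
G-28: reached.
Reached: B-70, C-16, and G-28 — 3 of the 6.

3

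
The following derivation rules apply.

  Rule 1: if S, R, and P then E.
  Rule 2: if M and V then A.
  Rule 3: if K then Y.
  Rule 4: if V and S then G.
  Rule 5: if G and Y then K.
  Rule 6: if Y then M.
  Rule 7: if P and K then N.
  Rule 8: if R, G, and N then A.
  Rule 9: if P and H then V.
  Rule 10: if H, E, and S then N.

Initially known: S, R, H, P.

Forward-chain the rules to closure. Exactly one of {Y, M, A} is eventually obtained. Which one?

A

From S, R, and P, Rule 1 gives E.
P and H hold, so V follows (Rule 9).
From H, E, and S, Rule 10 gives N.
From V and S, Rule 4 gives G.
From R, G, and N, Rule 8 gives A.
M would need Y (Rule 6), but Y is never established. Y would need K (Rule 3), but K is never established.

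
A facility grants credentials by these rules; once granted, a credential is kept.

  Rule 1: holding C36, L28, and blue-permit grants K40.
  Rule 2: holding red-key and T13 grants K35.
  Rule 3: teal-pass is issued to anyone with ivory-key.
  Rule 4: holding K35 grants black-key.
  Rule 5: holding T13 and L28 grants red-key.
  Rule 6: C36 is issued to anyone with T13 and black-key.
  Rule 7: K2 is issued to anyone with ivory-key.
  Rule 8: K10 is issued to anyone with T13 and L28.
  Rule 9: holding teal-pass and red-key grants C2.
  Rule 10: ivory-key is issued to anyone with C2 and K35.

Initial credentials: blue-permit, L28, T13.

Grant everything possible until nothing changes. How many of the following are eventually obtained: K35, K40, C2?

Holding T13 and L28 grants red-key (Rule 5).
Holding red-key and T13 grants K35 (Rule 2).
Holding K35 grants black-key (Rule 4).
Holding T13 and black-key grants C36 (Rule 6).
Holding C36, L28, and blue-permit grants K40 (Rule 1).
K35: reached.
K40: reached.
C2 would need teal-pass and red-key (Rule 9), but teal-pass is never granted.
Reached: K35 and K40 — 2 of the 3.

2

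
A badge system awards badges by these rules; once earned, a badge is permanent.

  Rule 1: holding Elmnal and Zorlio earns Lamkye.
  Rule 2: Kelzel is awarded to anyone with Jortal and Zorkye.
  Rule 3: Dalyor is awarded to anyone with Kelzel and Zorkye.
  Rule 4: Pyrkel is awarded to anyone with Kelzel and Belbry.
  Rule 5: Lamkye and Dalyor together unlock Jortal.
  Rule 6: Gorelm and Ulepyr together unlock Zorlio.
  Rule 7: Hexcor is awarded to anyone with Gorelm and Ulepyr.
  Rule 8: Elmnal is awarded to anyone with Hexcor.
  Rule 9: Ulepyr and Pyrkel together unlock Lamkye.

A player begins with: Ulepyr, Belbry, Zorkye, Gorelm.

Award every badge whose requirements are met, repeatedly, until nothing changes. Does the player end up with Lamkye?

Yes

With Gorelm and Ulepyr, Hexcor is earned (Rule 7).
With Gorelm and Ulepyr, Zorlio is earned (Rule 6).
With Hexcor, Elmnal is earned (Rule 8).
With Elmnal and Zorlio, Lamkye is earned (Rule 1).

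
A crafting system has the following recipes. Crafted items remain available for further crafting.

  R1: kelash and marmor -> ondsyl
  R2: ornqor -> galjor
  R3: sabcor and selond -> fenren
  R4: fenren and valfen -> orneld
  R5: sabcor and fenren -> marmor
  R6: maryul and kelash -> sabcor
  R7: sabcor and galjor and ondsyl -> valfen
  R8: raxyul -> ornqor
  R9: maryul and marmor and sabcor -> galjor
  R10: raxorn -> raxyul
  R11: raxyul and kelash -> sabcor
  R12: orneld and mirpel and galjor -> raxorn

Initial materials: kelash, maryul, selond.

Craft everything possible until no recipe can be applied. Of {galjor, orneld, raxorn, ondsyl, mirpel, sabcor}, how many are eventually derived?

4

maryul and kelash -> sabcor (R6).
sabcor and selond -> fenren (R3).
sabcor and fenren -> marmor (R5).
maryul and marmor and sabcor -> galjor (R9).
Using R1, kelash and marmor make ondsyl.
Using R7, sabcor, galjor, and ondsyl make valfen.
fenren and valfen -> orneld (R4).
galjor: reached.
orneld: reached.
raxorn would need orneld, mirpel, and galjor (R12), but mirpel is never obtained.
ondsyl: reached.
No rule produces mirpel, and it is not given.
sabcor: reached.
Reached: galjor, orneld, ondsyl, and sabcor — 4 of the 6.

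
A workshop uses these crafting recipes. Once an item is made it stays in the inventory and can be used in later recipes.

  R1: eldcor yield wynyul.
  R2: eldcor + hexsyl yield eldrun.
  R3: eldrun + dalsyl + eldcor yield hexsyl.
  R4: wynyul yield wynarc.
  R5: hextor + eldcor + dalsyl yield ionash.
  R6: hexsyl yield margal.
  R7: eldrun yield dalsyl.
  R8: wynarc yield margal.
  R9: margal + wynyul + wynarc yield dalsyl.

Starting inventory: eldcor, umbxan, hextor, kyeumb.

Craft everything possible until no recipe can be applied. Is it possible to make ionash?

Yes

eldcor → wynyul (R1).
Using R4, wynyul makes wynarc.
wynarc → margal (R8).
margal + wynyul + wynarc → dalsyl (R9).
Using R5, hextor, eldcor, and dalsyl make ionash.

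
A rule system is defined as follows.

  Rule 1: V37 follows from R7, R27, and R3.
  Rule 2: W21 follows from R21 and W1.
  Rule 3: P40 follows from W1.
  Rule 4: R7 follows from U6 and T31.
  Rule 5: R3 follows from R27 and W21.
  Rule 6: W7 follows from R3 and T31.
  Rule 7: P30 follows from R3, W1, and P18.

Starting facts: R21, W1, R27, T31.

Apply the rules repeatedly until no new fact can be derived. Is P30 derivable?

No

P30 would need R3, W1, and P18 (Rule 7), but P18 is never established.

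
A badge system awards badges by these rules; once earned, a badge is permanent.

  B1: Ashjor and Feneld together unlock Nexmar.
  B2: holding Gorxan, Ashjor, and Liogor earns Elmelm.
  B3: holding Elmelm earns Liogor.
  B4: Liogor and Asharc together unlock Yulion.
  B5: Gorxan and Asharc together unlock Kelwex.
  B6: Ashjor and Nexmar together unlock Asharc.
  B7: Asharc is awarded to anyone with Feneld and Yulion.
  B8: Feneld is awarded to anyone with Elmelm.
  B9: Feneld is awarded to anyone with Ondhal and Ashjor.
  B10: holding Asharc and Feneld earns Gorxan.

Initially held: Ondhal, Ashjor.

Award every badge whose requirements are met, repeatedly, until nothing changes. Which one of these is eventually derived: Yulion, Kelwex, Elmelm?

Kelwex

With Ondhal and Ashjor, Feneld is earned (B9).
With Ashjor and Feneld, Nexmar is earned (B1).
With Ashjor and Nexmar, Asharc is earned (B6).
With Asharc and Feneld, Gorxan is earned (B10).
With Gorxan and Asharc, Kelwex is earned (B5).
Elmelm would need Gorxan, Ashjor, and Liogor (B2), but Liogor is never earned. Yulion would need Liogor and Asharc (B4), but Liogor is never earned.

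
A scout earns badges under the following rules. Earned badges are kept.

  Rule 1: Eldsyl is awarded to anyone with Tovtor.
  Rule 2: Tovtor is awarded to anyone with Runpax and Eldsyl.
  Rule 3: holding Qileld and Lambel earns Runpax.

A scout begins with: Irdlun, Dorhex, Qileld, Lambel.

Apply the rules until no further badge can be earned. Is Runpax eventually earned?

Yes

With Qileld and Lambel, Runpax is earned (Rule 3).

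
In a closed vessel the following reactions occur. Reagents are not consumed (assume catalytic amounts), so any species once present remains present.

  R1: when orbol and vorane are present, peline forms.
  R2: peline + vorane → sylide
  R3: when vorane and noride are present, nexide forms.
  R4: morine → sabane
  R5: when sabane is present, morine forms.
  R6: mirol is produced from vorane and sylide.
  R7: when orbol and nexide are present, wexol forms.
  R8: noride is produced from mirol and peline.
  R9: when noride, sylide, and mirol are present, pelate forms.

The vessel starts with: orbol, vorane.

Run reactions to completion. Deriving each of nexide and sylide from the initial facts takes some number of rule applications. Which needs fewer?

sylide

sylide: orbol and vorane present → peline forms (R1). peline and vorane present → sylide forms (R2). [2 rule applications]
nexide: orbol and vorane present → peline forms (R1). peline and vorane present → sylide forms (R2). vorane and sylide present → mirol forms (R6). mirol and peline present → noride forms (R8). vorane and noride present → nexide forms (R3). [5 rule applications]
sylide needs fewer.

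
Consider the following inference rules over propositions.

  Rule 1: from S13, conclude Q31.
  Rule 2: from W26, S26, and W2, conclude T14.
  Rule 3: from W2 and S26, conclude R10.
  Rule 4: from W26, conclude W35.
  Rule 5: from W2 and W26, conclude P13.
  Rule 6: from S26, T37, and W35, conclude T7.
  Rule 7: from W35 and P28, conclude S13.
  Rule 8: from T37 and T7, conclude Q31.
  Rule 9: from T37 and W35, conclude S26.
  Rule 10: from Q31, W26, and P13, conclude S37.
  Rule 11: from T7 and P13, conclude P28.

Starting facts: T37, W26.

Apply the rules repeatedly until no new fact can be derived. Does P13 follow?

P13 would need W2 and W26 (Rule 5), but W2 is never established.

No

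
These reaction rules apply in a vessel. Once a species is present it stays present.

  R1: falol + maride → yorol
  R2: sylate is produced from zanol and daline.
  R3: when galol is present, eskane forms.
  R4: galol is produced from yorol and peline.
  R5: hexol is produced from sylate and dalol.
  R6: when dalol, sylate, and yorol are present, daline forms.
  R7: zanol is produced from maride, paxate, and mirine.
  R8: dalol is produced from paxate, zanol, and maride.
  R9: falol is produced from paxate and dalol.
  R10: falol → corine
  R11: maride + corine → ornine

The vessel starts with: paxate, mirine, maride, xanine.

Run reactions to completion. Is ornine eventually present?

Yes

maride, paxate, and mirine present → zanol forms (R7).
paxate, zanol, and maride present → dalol forms (R8).
paxate and dalol present → falol forms (R9).
falol present → corine forms (R10).
maride and corine present → ornine forms (R11).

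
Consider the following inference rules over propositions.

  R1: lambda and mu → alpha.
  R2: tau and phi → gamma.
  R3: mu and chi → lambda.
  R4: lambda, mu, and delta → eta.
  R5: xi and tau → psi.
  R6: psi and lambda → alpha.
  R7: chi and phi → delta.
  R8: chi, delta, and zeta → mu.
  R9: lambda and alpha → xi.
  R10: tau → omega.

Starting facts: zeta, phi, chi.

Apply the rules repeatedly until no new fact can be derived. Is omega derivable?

No

omega would need tau (R10), but tau is never established.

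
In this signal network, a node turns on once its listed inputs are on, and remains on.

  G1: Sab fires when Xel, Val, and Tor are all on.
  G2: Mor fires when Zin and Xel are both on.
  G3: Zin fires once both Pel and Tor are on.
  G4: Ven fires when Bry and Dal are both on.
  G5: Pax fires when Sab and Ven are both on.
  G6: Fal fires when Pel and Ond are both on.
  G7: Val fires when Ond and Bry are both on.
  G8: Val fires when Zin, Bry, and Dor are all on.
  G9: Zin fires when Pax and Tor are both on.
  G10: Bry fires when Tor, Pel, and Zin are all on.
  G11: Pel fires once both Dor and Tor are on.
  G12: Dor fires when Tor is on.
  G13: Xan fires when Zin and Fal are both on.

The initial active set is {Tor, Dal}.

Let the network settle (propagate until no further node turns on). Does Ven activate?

Yes

G12: Tor on → Dor on.
Dor and Tor are on, so Pel fires (G11).
G3: Pel and Tor on → Zin on.
G10: Tor, Pel, and Zin on → Bry on.
G4: Bry and Dal on → Ven on.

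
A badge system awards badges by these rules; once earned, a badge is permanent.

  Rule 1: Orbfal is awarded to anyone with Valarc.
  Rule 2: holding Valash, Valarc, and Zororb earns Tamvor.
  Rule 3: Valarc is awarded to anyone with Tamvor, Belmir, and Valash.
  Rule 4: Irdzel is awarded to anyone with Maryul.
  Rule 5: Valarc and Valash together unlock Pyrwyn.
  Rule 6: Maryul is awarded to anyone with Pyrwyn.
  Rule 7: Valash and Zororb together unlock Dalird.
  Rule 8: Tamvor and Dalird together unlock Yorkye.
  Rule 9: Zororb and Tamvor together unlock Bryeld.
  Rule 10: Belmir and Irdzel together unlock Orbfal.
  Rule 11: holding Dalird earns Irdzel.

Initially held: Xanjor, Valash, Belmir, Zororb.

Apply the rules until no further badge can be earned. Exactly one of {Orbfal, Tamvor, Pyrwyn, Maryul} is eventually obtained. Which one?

Orbfal

With Valash and Zororb, Dalird is earned (Rule 7).
With Dalird, Irdzel is earned (Rule 11).
With Belmir and Irdzel, Orbfal is earned (Rule 10).
Tamvor would need Valash, Valarc, and Zororb (Rule 2), but Valarc is never earned. Pyrwyn would need Valarc and Valash (Rule 5), but Valarc is never earned. Maryul would need Pyrwyn (Rule 6), but Pyrwyn is never earned.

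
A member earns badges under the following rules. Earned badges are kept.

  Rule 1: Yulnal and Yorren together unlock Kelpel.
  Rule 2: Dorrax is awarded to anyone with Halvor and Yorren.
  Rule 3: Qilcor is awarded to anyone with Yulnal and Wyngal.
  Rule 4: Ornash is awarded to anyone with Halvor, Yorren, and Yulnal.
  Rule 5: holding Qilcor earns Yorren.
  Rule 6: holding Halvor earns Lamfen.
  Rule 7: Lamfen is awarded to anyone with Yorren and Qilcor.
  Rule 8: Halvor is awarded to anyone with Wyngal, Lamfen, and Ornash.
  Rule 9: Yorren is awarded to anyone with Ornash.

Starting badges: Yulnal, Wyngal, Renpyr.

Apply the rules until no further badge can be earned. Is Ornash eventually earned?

Ornash would need Halvor, Yorren, and Yulnal (Rule 4), but Halvor is never earned.

No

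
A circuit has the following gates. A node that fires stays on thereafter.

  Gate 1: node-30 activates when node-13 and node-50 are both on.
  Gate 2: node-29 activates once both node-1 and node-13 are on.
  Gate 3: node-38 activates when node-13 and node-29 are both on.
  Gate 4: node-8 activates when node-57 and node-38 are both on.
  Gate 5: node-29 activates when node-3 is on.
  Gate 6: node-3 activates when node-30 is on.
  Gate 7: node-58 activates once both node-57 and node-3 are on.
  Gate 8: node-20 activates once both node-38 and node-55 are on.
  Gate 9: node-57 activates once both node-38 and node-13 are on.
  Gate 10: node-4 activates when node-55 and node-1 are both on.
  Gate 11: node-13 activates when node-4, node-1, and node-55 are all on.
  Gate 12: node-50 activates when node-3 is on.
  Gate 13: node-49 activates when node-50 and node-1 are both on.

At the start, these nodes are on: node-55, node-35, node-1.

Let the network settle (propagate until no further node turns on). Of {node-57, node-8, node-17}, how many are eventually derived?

Gate 10: node-55 and node-1 on → node-4 on.
Gate 11: node-4, node-1, and node-55 on → node-13 on.
node-1 and node-13 are on, so node-29 activates (Gate 2).
node-13 and node-29 are on, so node-38 activates (Gate 3).
Gate 9: node-38 and node-13 on → node-57 on.
node-57 and node-38 are on, so node-8 activates (Gate 4).
node-57: reached.
node-8: reached.
No rule produces node-17, and it is not given.
Reached: node-57 and node-8 — 2 of the 3.

2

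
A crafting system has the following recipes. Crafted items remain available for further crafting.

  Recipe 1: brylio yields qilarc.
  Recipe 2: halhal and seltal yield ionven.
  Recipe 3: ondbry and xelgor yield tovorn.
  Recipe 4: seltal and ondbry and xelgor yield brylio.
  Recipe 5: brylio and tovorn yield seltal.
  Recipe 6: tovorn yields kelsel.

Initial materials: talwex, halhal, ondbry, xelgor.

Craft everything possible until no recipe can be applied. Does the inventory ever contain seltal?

No

seltal would need brylio and tovorn (Recipe 5), but brylio is never obtained.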